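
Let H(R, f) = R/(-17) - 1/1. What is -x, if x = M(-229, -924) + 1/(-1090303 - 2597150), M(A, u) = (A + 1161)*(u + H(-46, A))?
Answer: 3169653908653/3687453 ≈ 8.5958e+5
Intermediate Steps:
H(R, f) = -1 - R/17 (H(R, f) = R*(-1/17) - 1*1 = -R/17 - 1 = -1 - R/17)
M(A, u) = (1161 + A)*(29/17 + u) (M(A, u) = (A + 1161)*(u + (-1 - 1/17*(-46))) = (1161 + A)*(u + (-1 + 46/17)) = (1161 + A)*(u + 29/17) = (1161 + A)*(29/17 + u))
x = -3169653908653/3687453 (x = (33669/17 + 1161*(-924) + (29/17)*(-229) - 229*(-924)) + 1/(-1090303 - 2597150) = (33669/17 - 1072764 - 6641/17 + 211596) + 1/(-3687453) = -14612828/17 - 1/3687453 = -3169653908653/3687453 ≈ -8.5958e+5)
-x = -1*(-3169653908653/3687453) = 3169653908653/3687453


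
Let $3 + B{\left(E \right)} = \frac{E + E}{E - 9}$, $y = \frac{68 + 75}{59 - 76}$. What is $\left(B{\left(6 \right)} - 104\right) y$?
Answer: $\frac{15873}{17} \approx 933.71$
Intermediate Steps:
$y = - \frac{143}{17}$ ($y = \frac{143}{-17} = 143 \left(- \frac{1}{17}\right) = - \frac{143}{17} \approx -8.4118$)
$B{\left(E \right)} = -3 + \frac{2 E}{-9 + E}$ ($B{\left(E \right)} = -3 + \frac{E + E}{E - 9} = -3 + \frac{2 E}{-9 + E}$)
$\left(B{\left(6 \right)} - 104\right) y = \left(\frac{27 - 6}{-9 + 6} - 104\right) \left(- \frac{143}{17}\right) = \left(\frac{27 - 6}{-3} - 104\right) \left(- \frac{143}{17}\right) = \left(\left(- \frac{1}{3}\right) 21 - 104\right) \left(- \frac{143}{17}\right) = \left(-7 - 104\right) \left(- \frac{143}{17}\right) = \left(-111\right) \left(- \frac{143}{17}\right) = \frac{15873}{17}$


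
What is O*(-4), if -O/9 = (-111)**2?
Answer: 443556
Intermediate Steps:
O = -110889 (O = -9*(-111)**2 = -9*12321 = -110889)
O*(-4) = -110889*(-4) = 443556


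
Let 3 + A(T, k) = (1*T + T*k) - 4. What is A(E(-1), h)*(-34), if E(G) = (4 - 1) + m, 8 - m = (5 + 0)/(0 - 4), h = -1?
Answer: 238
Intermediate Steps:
m = 37/4 (m = 8 - (5 + 0)/(0 - 4) = 8 - 5/(-4) = 8 - 5*(-1)/4 = 8 - 1*(-5/4) = 8 + 5/4 = 37/4 ≈ 9.2500)
E(G) = 49/4 (E(G) = (4 - 1) + 37/4 = 3 + 37/4 = 49/4)
A(T, k) = -7 + T + T*k (A(T, k) = -3 + ((1*T + T*k) - 4) = -3 + ((T + T*k) - 4) = -3 + (-4 + T + T*k) = -7 + T + T*k)
A(E(-1), h)*(-34) = (-7 + 49/4 + (49/4)*(-1))*(-34) = (-7 + 49/4 - 49/4)*(-34) = -7*(-34) = 238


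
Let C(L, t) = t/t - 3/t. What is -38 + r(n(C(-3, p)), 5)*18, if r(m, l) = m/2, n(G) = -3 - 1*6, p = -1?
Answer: -119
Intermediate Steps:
C(L, t) = 1 - 3/t
n(G) = -9 (n(G) = -3 - 6 = -9)
r(m, l) = m/2 (r(m, l) = m*(1/2) = m/2)
-38 + r(n(C(-3, p)), 5)*18 = -38 + ((1/2)*(-9))*18 = -38 - 9/2*18 = -38 - 81 = -119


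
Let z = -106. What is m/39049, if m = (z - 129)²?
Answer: 55225/39049 ≈ 1.4142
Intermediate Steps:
m = 55225 (m = (-106 - 129)² = (-235)² = 55225)
m/39049 = 55225/39049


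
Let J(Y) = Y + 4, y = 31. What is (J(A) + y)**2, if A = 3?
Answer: 1444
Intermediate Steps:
J(Y) = 4 + Y
(J(A) + y)**2 = ((4 + 3) + 31)**2 = (7 + 31)**2 = 38**2 = 1444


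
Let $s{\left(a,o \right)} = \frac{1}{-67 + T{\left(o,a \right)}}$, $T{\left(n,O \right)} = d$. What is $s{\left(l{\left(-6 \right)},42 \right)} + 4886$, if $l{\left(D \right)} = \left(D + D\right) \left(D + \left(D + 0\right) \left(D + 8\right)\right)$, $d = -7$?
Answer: $\frac{361563}{74} \approx 4886.0$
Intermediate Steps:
$T{\left(n,O \right)} = -7$
$l{\left(D \right)} = 2 D \left(D + D \left(8 + D\right)\right)$
$s{\left(a,o \right)} = - \frac{1}{74}$ ($s{\left(a,o \right)} = \frac{1}{-67 - 7} = \frac{1}{-74} = - \frac{1}{74}$)
$s{\left(l{\left(-6 \right)},42 \right)} + 4886 = - \frac{1}{74} + 4886 = \frac{361563}{74}$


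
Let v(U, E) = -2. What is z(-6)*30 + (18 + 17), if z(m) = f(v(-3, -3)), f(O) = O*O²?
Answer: -205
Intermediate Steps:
f(O) = O³
z(m) = -8 (z(m) = (-2)³ = -8)
z(-6)*30 + (18 + 17) = -8*30 + (18 + 17) = -240 + 35 = -205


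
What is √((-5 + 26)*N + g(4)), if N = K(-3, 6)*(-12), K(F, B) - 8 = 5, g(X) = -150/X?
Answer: 47*I*√6/2 ≈ 57.563*I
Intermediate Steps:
K(F, B) = 13 (K(F, B) = 8 + 5 = 13)
N = -156 (N = 13*(-12) = -156)
√((-5 + 26)*N + g(4)) = √((-5 + 26)*(-156) - 150/4) = √(21*(-156) - 150*¼) = √(-3276 - 75/2) = √(-6627/2) = 47*I*√6/2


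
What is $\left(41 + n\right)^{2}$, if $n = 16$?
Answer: $3249$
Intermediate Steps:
$\left(41 + n\right)^{2} = \left(41 + 16\right)^{2} = 57^{2} = 3249$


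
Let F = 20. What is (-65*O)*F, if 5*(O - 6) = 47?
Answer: -20020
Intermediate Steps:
O = 77/5 (O = 6 + (⅕)*47 = 6 + 47/5 = 77/5 ≈ 15.400)
(-65*O)*F = -65*77/5*20 = -1001*20 = -20020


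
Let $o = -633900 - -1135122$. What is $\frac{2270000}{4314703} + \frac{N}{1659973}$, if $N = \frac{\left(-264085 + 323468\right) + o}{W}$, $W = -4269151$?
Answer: $\frac{16086750723091134685}{30576899577871046869} \approx 0.52611$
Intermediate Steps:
$o = 501222$ ($o = -633900 + 1135122 = 501222$)
$N = - \frac{560605}{4269151}$ ($N = \frac{\left(-264085 + 323468\right) + 501222}{-4269151} = \left(59383 + 501222\right) \left(- \frac{1}{4269151}\right) = 560605 \left(- \frac{1}{4269151}\right) = - \frac{560605}{4269151} \approx -0.13132$)
$\frac{2270000}{4314703} + \frac{N}{1659973} = \frac{2270000}{4314703} - \frac{560605}{4269151 \cdot 1659973} = 2270000 \cdot \frac{1}{4314703} - \frac{560605}{7086675392923} = \frac{2270000}{4314703} - \frac{560605}{7086675392923} = \frac{16086750723091134685}{30576899577871046869}$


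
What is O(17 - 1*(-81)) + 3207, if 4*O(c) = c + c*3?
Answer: 3305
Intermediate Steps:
O(c) = c (O(c) = (c + c*3)/4 = (c + 3*c)/4 = (4*c)/4 = c)
O(17 - 1*(-81)) + 3207 = (17 - 1*(-81)) + 3207 = (17 + 81) + 3207 = 98 + 3207 = 3305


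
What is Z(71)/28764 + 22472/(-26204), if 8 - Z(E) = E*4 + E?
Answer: -163869349/188432964 ≈ -0.86964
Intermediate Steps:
Z(E) = 8 - 5*E (Z(E) = 8 - (E*4 + E) = 8 - (4*E + E) = 8 - 5*E)
Z(71)/28764 + 22472/(-26204) = (8 - 5*71)/28764 + 22472/(-26204) = (8 - 355)*(1/28764) + 22472*(-1/26204) = -347*1/28764 - 5618/6551 = -347/28764 - 5618/6551 = -163869349/188432964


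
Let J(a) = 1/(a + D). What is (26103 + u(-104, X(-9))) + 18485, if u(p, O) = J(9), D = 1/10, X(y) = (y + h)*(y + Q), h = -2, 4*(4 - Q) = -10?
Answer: 4057518/91 ≈ 44588.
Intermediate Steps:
Q = 13/2 (Q = 4 - ¼*(-10) = 4 + 5/2 = 13/2 ≈ 6.5000)
X(y) = (-2 + y)*(13/2 + y) (X(y) = (y - 2)*(y + 13/2) = (-2 + y)*(13/2 + y))
D = ⅒ ≈ 0.10000
J(a) = 1/(⅒ + a) (J(a) = 1/(a + ⅒) = 1/(⅒ + a))
u(p, O) = 10/91 (u(p, O) = 10/(1 + 10*9) = 10/(1 + 90) = 10/91)
(26103 + u(-104, X(-9))) + 18485 = (26103 + 10/91) + 18485 = 2375383/91 + 18485 = 4057518/91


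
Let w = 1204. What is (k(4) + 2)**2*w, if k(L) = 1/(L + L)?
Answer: 86989/16 ≈ 5436.8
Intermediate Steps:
k(L) = 1/(2*L)
(k(4) + 2)**2*w = ((1/2)/4 + 2)**2*1204 = ((1/2)*(1/4) + 2)**2*1204 = (1/8 + 2)**2*1204 = (17/8)**2*1204 = (289/64)*1204 = 86989/16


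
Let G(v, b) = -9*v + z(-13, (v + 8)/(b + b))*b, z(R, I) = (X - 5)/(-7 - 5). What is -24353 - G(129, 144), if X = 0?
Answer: -23252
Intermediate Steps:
z(R, I) = 5/12 (z(R, I) = (0 - 5)/(-7 - 5) = -5/(-12) = -5*(-1/12) = 5/12)
G(v, b) = -9*v + 5*b/12
-24353 - G(129, 144) = -24353 - (-9*129 + (5/12)*144) = -24353 - (-1161 + 60) = -24353 - 1*(-1101) = -24353 + 1101 = -23252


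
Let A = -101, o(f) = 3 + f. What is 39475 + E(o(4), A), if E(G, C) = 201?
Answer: 39676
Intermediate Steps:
39475 + E(o(4), A) = 39475 + 201 = 39676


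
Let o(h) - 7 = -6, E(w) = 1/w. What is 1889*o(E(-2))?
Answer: 1889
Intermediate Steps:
o(h) = 1 (o(h) = 7 - 6 = 1)
1889*o(E(-2)) = 1889*1 = 1889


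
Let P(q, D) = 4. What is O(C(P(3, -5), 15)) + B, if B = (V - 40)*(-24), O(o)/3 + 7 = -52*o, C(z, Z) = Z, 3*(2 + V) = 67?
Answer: -1889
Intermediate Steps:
V = 61/3 (V = -2 + (1/3)*67 = -2 + 67/3 = 61/3 ≈ 20.333)
O(o) = -21 - 156*o (O(o) = -21 + 3*(-52*o) = -21 - 156*o)
B = 472 (B = (61/3 - 40)*(-24) = -59/3*(-24) = 472)
O(C(P(3, -5), 15)) + B = (-21 - 156*15) + 472 = (-21 - 2340) + 472 = -2361 + 472 = -1889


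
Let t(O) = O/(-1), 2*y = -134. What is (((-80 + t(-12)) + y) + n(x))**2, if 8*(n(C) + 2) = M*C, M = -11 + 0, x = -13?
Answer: 908209/64 ≈ 14191.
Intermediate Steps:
y = -67 (y = (1/2)*(-134) = -67)
M = -11
t(O) = -O (t(O) = O*(-1) = -O)
n(C) = -2 - 11*C/8 (n(C) = -2 + (-11*C)/8 = -2 - 11*C/8)
(((-80 + t(-12)) + y) + n(x))**2 = (((-80 - 1*(-12)) - 67) + (-2 - 11/8*(-13)))**2 = (((-80 + 12) - 67) + (-2 + 143/8))**2 = ((-68 - 67) + 127/8)**2 = (-135 + 127/8)**2 = (-953/8)**2 = 908209/64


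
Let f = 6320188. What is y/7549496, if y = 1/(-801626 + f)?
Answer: 1/41662361744752 ≈ 2.4002e-14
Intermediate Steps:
y = 1/5518562 (y = 1/(-801626 + 6320188) = 1/5518562 ≈ 1.8121e-7)
y/7549496 = (1/5518562)/7549496 = (1/5518562)*(1/7549496) = 1/41662361744752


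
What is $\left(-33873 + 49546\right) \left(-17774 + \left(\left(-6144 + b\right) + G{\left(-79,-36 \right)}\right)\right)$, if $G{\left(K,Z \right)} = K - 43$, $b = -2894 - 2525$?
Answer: $-461710907$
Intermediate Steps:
$b = -5419$
$G{\left(K,Z \right)} = -43 + K$
$\left(-33873 + 49546\right) \left(-17774 + \left(\left(-6144 + b\right) + G{\left(-79,-36 \right)}\right)\right) = \left(-33873 + 49546\right) \left(-17774 - 11685\right) = 15673 \left(-17774 - 11685\right) = 15673 \left(-29459\right) = -461710907$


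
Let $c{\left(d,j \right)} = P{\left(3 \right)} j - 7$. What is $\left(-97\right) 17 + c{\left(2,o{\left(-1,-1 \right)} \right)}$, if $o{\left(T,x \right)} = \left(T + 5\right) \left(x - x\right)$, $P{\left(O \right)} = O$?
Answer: $-1656$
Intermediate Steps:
$o{\left(T,x \right)} = 0$ ($o{\left(T,x \right)} = \left(5 + T\right) 0 = 0$)
$c{\left(d,j \right)} = -7 + 3 j$ ($c{\left(d,j \right)} = 3 j - 7 = -7 + 3 j$)
$\left(-97\right) 17 + c{\left(2,o{\left(-1,-1 \right)} \right)} = \left(-97\right) 17 + \left(-7 + 3 \cdot 0\right) = -1649 + \left(-7 + 0\right) = -1649 - 7 = -1656$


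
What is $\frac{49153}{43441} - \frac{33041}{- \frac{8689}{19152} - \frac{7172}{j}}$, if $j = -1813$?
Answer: $- \frac{7118931351855235}{754663177181} \approx -9433.3$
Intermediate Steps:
$\frac{49153}{43441} - \frac{33041}{- \frac{8689}{19152} - \frac{7172}{j}} = \frac{49153}{43441} - \frac{33041}{- \frac{8689}{19152} - \frac{7172}{-1813}} = 49153 \cdot \frac{1}{43441} - \frac{33041}{\left(-8689\right) \frac{1}{19152} - - \frac{7172}{1813}} = \frac{49153}{43441} - \frac{33041}{- \frac{8689}{19152} + \frac{7172}{1813}} = \frac{49153}{43441} - \frac{33041}{\frac{17372141}{4960368}} = \frac{49153}{43441} - \frac{163895519088}{17372141} = - \frac{7118931351855235}{754663177181}$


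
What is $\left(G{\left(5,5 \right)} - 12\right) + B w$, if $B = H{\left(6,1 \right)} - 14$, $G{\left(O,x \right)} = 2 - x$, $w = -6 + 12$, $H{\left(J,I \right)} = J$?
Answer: $-63$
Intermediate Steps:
$w = 6$
$B = -8$ ($B = 6 - 14 = -8$)
$\left(G{\left(5,5 \right)} - 12\right) + B w = \left(\left(2 - 5\right) - 12\right) - 48 = \left(-3 - 12\right) - 48 = -15 - 48 = -63$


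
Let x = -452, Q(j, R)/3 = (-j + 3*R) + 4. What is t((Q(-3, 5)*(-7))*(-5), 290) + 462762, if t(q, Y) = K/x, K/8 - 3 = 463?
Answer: 52291174/113 ≈ 4.6275e+5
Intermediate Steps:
K = 3728 (K = 24 + 8*463 = 24 + 3704 = 3728)
Q(j, R) = 12 - 3*j + 9*R (Q(j, R) = 3*((-j + 3*R) + 4) = 3*(4 - j + 3*R) = 12 - 3*j + 9*R)
t(q, Y) = -932/113 (t(q, Y) = 3728/(-452) = 3728*(-1/452) = -932/113)
t((Q(-3, 5)*(-7))*(-5), 290) + 462762 = -932/113 + 462762 = 52291174/113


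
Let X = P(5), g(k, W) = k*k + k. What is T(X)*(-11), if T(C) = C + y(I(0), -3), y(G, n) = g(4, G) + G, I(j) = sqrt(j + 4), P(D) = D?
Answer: -297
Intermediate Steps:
g(k, W) = k + k**2 (g(k, W) = k**2 + k = k + k**2)
I(j) = sqrt(4 + j)
X = 5
y(G, n) = 20 + G (y(G, n) = 4*(1 + 4) + G = 4*5 + G = 20 + G)
T(C) = 22 + C (T(C) = C + (20 + sqrt(4 + 0)) = C + (20 + sqrt(4)) = C + (20 + 2) = C + 22 = 22 + C)
T(X)*(-11) = (22 + 5)*(-11) = 27*(-11) = -297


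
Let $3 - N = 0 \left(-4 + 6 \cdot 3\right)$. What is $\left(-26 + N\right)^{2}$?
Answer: $529$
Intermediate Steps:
$N = 3$ ($N = 3 - 0 \left(-4 + 6 \cdot 3\right) = 3 - 0 \left(-4 + 18\right) = 3 - 0 \cdot 14 = 3 - 0 = 3 + 0 = 3$)
$\left(-26 + N\right)^{2} = \left(-26 + 3\right)^{2} = \left(-23\right)^{2} = 529$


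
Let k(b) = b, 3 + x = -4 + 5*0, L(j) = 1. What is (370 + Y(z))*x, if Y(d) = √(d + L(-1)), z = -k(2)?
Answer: -2590 - 7*I ≈ -2590.0 - 7.0*I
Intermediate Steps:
x = -7 (x = -3 + (-4 + 5*0) = -3 + (-4 + 0) = -3 - 4 = -7)
z = -2 (z = -1*2 = -2)
Y(d) = √(1 + d) (Y(d) = √(d + 1) = √(1 + d))
(370 + Y(z))*x = (370 + √(1 - 2))*(-7) = (370 + √(-1))*(-7) = (370 + I)*(-7) = -2590 - 7*I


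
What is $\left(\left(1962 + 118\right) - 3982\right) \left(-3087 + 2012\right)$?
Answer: $2044650$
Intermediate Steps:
$\left(\left(1962 + 118\right) - 3982\right) \left(-3087 + 2012\right) = \left(2080 - 3982\right) \left(-1075\right) = \left(-1902\right) \left(-1075\right) = 2044650$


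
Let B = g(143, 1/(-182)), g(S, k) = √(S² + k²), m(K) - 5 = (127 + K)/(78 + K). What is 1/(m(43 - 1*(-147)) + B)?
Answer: -3677393356/12139807948843 + 3267992*√677352677/12139807948843 ≈ 0.0067032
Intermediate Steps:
m(K) = 5 + (127 + K)/(78 + K)
B = √677352677/182 (B = √(143² + (1/(-182))²) = √(20449 + (-1/182)²) = √(20449 + 1/33124) = √(677352677/33124) = √677352677/182 ≈ 143.00)
1/(m(43 - 1*(-147)) + B) = 1/((517 + 6*(43 - 1*(-147)))/(78 + (43 - 1*(-147))) + √677352677/182) = 1/((517 + 6*(43 + 147))/(78 + (43 + 147)) + √677352677/182) = 1/((517 + 6*190)/(78 + 190) + √677352677/182) = 1/((517 + 1140)/268 + √677352677/182) = 1/((1/268)*1657 + √677352677/182) = 1/(1657/268 + √677352677/182)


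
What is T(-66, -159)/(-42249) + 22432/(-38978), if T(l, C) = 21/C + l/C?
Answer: -8371708629/14546570111 ≈ -0.57551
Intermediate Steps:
T(-66, -159)/(-42249) + 22432/(-38978) = ((21 - 66)/(-159))/(-42249) + 22432/(-38978) = -1/159*(-45)*(-1/42249) + 22432*(-1/38978) = (15/53)*(-1/42249) - 11216/19489 = -5/746399 - 11216/19489 = -8371708629/14546570111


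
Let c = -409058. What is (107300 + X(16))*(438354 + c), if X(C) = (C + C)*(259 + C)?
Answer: 3401265600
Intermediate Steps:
X(C) = 2*C*(259 + C) (X(C) = (2*C)*(259 + C) = 2*C*(259 + C))
(107300 + X(16))*(438354 + c) = (107300 + 2*16*(259 + 16))*(438354 - 409058) = (107300 + 2*16*275)*29296 = (107300 + 8800)*29296 = 116100*29296 = 3401265600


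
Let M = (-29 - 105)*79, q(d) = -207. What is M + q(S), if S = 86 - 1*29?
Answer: -10793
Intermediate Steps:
S = 57 (S = 86 - 29 = 57)
M = -10586 (M = -134*79 = -10586)
M + q(S) = -10586 - 207 = -10793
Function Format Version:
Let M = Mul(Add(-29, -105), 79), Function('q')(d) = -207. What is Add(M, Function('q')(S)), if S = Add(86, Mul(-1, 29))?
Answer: -10793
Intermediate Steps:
S = 57 (S = Add(86, -29) = 57)
M = -10586 (M = Mul(-134, 79) = -10586)
Add(M, Function('q')(S)) = Add(-10586, -207) = -10793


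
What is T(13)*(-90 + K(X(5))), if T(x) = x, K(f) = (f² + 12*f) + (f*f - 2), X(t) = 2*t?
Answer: 2964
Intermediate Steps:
K(f) = -2 + 2*f² + 12*f (K(f) = (f² + 12*f) + (f² - 2) = (f² + 12*f) + (-2 + f²) = -2 + 2*f² + 12*f)
T(13)*(-90 + K(X(5))) = 13*(-90 + (-2 + 2*(2*5)² + 12*(2*5))) = 13*(-90 + (-2 + 2*10² + 12*10)) = 13*(-90 + (-2 + 2*100 + 120)) = 13*(-90 + (-2 + 200 + 120)) = 13*(-90 + 318) = 13*228 = 2964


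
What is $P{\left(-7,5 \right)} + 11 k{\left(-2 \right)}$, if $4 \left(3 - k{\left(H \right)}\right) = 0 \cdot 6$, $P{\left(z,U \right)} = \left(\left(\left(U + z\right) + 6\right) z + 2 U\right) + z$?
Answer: $8$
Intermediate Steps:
$P{\left(z,U \right)} = z + 2 U + z \left(6 + U + z\right)$ ($P{\left(z,U \right)} = \left(\left(6 + U + z\right) z + 2 U\right) + z = \left(z \left(6 + U + z\right) + 2 U\right) + z = \left(2 U + z \left(6 + U + z\right)\right) + z = z + 2 U + z \left(6 + U + z\right)$)
$k{\left(H \right)} = 3$ ($k{\left(H \right)} = 3 - \frac{0 \cdot 6}{4} = 3 - 0 = 3 + 0 = 3$)
$P{\left(-7,5 \right)} + 11 k{\left(-2 \right)} = \left(\left(-7\right)^{2} + 2 \cdot 5 + 7 \left(-7\right) + 5 \left(-7\right)\right) + 11 \cdot 3 = \left(49 + 10 - 49 - 35\right) + 33 = -25 + 33 = 8$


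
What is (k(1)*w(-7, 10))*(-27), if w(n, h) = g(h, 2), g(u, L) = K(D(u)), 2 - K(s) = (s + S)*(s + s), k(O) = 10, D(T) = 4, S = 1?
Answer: 10260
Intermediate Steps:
K(s) = 2 - 2*s*(1 + s) (K(s) = 2 - (s + 1)*(s + s) = 2 - (1 + s)*2*s = 2 - 2*s*(1 + s))
g(u, L) = -38 (g(u, L) = 2 - 2*4 - 2*4² = 2 - 8 - 2*16 = 2 - 8 - 32 = -38)
w(n, h) = -38
(k(1)*w(-7, 10))*(-27) = (10*(-38))*(-27) = -380*(-27) = 10260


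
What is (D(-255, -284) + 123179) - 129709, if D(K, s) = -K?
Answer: -6275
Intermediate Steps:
(D(-255, -284) + 123179) - 129709 = (-1*(-255) + 123179) - 129709 = (255 + 123179) - 129709 = 123434 - 129709 = -6275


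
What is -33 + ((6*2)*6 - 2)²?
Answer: 4867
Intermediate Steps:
-33 + ((6*2)*6 - 2)² = -33 + (12*6 - 2)² = -33 + (72 - 2)² = -33 + 70² = -33 + 4900 = 4867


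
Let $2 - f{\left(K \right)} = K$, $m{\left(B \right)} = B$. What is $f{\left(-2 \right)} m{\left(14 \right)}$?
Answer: $56$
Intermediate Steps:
$f{\left(K \right)} = 2 - K$
$f{\left(-2 \right)} m{\left(14 \right)} = \left(2 - -2\right) 14 = \left(2 + 2\right) 14 = 4 \cdot 14 = 56$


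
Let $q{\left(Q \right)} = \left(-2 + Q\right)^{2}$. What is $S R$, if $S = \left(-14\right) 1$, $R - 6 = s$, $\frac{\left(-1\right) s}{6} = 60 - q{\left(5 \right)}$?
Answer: $4200$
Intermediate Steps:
$s = -306$ ($s = - 6 \left(60 - \left(-2 + 5\right)^{2}\right) = - 6 \left(60 - 3^{2}\right) = - 6 \left(60 - 9\right) = \left(-6\right) 51 = -306$)
$R = -300$ ($R = 6 - 306 = -300$)
$S = -14$
$S R = \left(-14\right) \left(-300\right) = 4200$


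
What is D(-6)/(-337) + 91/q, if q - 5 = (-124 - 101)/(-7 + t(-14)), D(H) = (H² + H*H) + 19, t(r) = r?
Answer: 204659/37070 ≈ 5.5209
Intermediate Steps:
D(H) = 19 + 2*H² (D(H) = (H² + H²) + 19 = 2*H² + 19 = 19 + 2*H²)
q = 110/7 (q = 5 + (-124 - 101)/(-7 - 14) = 5 - 225/(-21) = 5 - 225*(-1/21) = 5 + 75/7 = 110/7 ≈ 15.714)
D(-6)/(-337) + 91/q = (19 + 2*(-6)²)/(-337) + 91/(110/7) = (19 + 2*36)*(-1/337) + 91*(7/110) = (19 + 72)*(-1/337) + 637/110 = 91*(-1/337) + 637/110 = -91/337 + 637/110 = 204659/37070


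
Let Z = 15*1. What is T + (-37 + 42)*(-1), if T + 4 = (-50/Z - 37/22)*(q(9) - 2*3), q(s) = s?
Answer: -529/22 ≈ -24.045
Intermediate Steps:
Z = 15
T = -419/22 (T = -4 + (-50/15 - 37/22)*(9 - 2*3) = -4 + (-50*1/15 - 37*1/22)*(9 - 6) = -4 + (-10/3 - 37/22)*3 = -4 - 331/66*3 = -4 - 331/22 = -419/22 ≈ -19.045)
T + (-37 + 42)*(-1) = -419/22 + (-37 + 42)*(-1) = -419/22 + 5*(-1) = -419/22 - 5 = -529/22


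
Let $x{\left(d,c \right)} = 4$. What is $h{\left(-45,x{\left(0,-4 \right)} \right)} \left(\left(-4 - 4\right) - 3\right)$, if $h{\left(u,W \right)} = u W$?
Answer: $1980$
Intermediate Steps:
$h{\left(u,W \right)} = W u$
$h{\left(-45,x{\left(0,-4 \right)} \right)} \left(\left(-4 - 4\right) - 3\right) = 4 \left(-45\right) \left(\left(-4 - 4\right) - 3\right) = - 180 \left(-8 - 3\right) = \left(-180\right) \left(-11\right) = 1980$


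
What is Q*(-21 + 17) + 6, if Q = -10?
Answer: 46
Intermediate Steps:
Q*(-21 + 17) + 6 = -10*(-21 + 17) + 6 = -10*(-4) + 6 = 40 + 6 = 46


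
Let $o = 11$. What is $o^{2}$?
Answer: $121$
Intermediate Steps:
$o^{2} = 11^{2} = 121$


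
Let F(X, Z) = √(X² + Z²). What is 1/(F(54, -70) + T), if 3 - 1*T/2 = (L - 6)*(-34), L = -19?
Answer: -847/1430910 - √1954/1430910 ≈ -0.00062282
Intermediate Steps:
T = -1694 (T = 6 - 2*(-19 - 6)*(-34) = 6 - (-50)*(-34) = 6 - 2*850 = 6 - 1700 = -1694)
1/(F(54, -70) + T) = 1/(√(54² + (-70)²) - 1694) = 1/(√(2916 + 4900) - 1694) = 1/(√7816 - 1694) = 1/(2*√1954 - 1694) = 1/(-1694 + 2*√1954)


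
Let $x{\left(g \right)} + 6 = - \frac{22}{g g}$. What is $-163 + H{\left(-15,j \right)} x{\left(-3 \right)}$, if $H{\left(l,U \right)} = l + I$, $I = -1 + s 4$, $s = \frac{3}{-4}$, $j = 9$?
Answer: $- \frac{23}{9} \approx -2.5556$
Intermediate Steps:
$s = - \frac{3}{4}$ ($s = 3 \left(- \frac{1}{4}\right) = - \frac{3}{4} \approx -0.75$)
$I = -4$ ($I = -1 - 3 = -4$)
$x{\left(g \right)} = -6 - \frac{22}{g^{2}}$ ($x{\left(g \right)} = -6 - \frac{22}{g g} = -6 - \frac{22}{g^{2}}$)
$H{\left(l,U \right)} = -4 + l$ ($H{\left(l,U \right)} = l - 4 = -4 + l$)
$-163 + H{\left(-15,j \right)} x{\left(-3 \right)} = -163 + \left(-4 - 15\right) \left(-6 - \frac{22}{9}\right) = -163 - 19 \left(-6 - \frac{22}{9}\right) = -163 - - \frac{1444}{9} = -163 + \frac{1444}{9} = - \frac{23}{9}$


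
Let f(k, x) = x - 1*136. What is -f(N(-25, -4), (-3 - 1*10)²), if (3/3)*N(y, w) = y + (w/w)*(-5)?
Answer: -33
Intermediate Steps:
N(y, w) = -5 + y (N(y, w) = y + (w/w)*(-5) = y + 1*(-5) = y - 5 = -5 + y)
f(k, x) = -136 + x (f(k, x) = x - 136 = -136 + x)
-f(N(-25, -4), (-3 - 1*10)²) = -(-136 + (-3 - 1*10)²) = -(-136 + (-3 - 10)²) = -(-136 + (-13)²) = -(-136 + 169) = -1*33 = -33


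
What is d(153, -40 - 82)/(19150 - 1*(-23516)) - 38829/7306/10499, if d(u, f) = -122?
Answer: -423645107/125874043854 ≈ -0.0033656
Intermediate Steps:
d(153, -40 - 82)/(19150 - 1*(-23516)) - 38829/7306/10499 = -122/(19150 - 1*(-23516)) - 38829/7306/10499 = -122/(19150 + 23516) - 38829*1/7306*(1/10499) = -122/42666 - 38829/7306*1/10499 = -122*1/42666 - 38829/76705694 = -61/21333 - 38829/76705694 = -423645107/125874043854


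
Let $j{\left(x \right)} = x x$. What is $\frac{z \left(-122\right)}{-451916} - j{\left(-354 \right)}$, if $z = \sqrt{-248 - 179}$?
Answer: $-125316 + \frac{61 i \sqrt{427}}{225958} \approx -1.2532 \cdot 10^{5} + 0.0055785 i$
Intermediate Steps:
$j{\left(x \right)} = x^{2}$
$z = i \sqrt{427}$ ($z = \sqrt{-427} = i \sqrt{427} \approx 20.664 i$)
$\frac{z \left(-122\right)}{-451916} - j{\left(-354 \right)} = \frac{i \sqrt{427} \left(-122\right)}{-451916} - \left(-354\right)^{2} = - 122 i \sqrt{427} \left(- \frac{1}{451916}\right) - 125316 = \frac{61 i \sqrt{427}}{225958} - 125316 = -125316 + \frac{61 i \sqrt{427}}{225958}$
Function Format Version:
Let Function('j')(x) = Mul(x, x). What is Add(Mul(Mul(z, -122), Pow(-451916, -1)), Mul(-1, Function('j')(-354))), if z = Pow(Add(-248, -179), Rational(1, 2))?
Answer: Add(-125316, Mul(Rational(61, 225958), I, Pow(427, Rational(1, 2)))) ≈ Add(-1.2532e+5, Mul(0.0055785, I))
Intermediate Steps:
Function('j')(x) = Pow(x, 2)
z = Mul(I, Pow(427, Rational(1, 2))) (z = Pow(-427, Rational(1, 2)) = Mul(I, Pow(427, Rational(1, 2))) ≈ Mul(20.664, I))
Add(Mul(Mul(z, -122), Pow(-451916, -1)), Mul(-1, Function('j')(-354))) = Add(Mul(Mul(Mul(I, Pow(427, Rational(1, 2))), -122), Pow(-451916, -1)), Mul(-1, Pow(-354, 2))) = Add(Mul(Mul(-122, I, Pow(427, Rational(1, 2))), Rational(-1, 451916)), Mul(-1, 125316)) = Add(Mul(Rational(61, 225958), I, Pow(427, Rational(1, 2))), -125316) = Add(-125316, Mul(Rational(61, 225958), I, Pow(427, Rational(1, 2))))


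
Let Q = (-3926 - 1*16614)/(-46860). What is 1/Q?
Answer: 2343/1027 ≈ 2.2814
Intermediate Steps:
Q = 1027/2343 (Q = (-3926 - 16614)*(-1/46860) = -20540*(-1/46860) = 1027/2343 ≈ 0.43833)
1/Q = 1/(1027/2343) = 2343/1027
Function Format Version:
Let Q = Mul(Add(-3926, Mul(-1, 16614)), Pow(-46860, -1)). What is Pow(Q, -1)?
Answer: Rational(2343, 1027) ≈ 2.2814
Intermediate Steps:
Q = Rational(1027, 2343) (Q = Mul(Add(-3926, -16614), Rational(-1, 46860)) = Mul(-20540, Rational(-1, 46860)) = Rational(1027, 2343) ≈ 0.43833)
Pow(Q, -1) = Pow(Rational(1027, 2343), -1) = Rational(2343, 1027)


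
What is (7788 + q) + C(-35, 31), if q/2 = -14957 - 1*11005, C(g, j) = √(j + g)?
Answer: -44136 + 2*I ≈ -44136.0 + 2.0*I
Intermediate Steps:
C(g, j) = √(g + j)
q = -51924 (q = 2*(-14957 - 1*11005) = 2*(-14957 - 11005) = 2*(-25962) = -51924)
(7788 + q) + C(-35, 31) = (7788 - 51924) + √(-35 + 31) = -44136 + √(-4) = -44136 + 2*I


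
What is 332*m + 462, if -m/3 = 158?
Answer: -156906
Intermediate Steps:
m = -474 (m = -3*158 = -474)
332*m + 462 = 332*(-474) + 462 = -157368 + 462 = -156906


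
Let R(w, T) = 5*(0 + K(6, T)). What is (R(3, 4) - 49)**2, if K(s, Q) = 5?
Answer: 576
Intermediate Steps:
R(w, T) = 25 (R(w, T) = 5*(0 + 5) = 5*5 = 25)
(R(3, 4) - 49)**2 = (25 - 49)**2 = (-24)**2 = 576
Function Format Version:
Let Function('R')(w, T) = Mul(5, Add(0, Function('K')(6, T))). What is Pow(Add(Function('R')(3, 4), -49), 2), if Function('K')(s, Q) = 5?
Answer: 576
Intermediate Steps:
Function('R')(w, T) = 25 (Function('R')(w, T) = Mul(5, Add(0, 5)) = Mul(5, 5) = 25)
Pow(Add(Function('R')(3, 4), -49), 2) = Pow(Add(25, -49), 2) = Pow(-24, 2) = 576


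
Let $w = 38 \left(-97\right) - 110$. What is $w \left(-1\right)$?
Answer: $3796$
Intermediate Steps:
$w = -3796$ ($w = -3686 - 110 = -3796$)
$w \left(-1\right) = \left(-3796\right) \left(-1\right) = 3796$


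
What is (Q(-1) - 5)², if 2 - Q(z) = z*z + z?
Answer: 9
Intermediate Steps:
Q(z) = 2 - z - z² (Q(z) = 2 - (z*z + z) = 2 - (z² + z) = 2 - (z + z²) = 2 + (-z - z²) = 2 - z - z²)
(Q(-1) - 5)² = ((2 - 1*(-1) - 1*(-1)²) - 5)² = ((2 + 1 - 1*1) - 5)² = ((2 + 1 - 1) - 5)² = (2 - 5)² = (-3)² = 9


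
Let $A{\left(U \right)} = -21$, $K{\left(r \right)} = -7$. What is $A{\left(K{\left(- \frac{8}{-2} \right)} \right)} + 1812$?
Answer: $1791$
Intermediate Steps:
$A{\left(K{\left(- \frac{8}{-2} \right)} \right)} + 1812 = -21 + 1812 = 1791$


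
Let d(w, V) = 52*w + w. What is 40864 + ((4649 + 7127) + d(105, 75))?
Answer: 58205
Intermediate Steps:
d(w, V) = 53*w
40864 + ((4649 + 7127) + d(105, 75)) = 40864 + ((4649 + 7127) + 53*105) = 40864 + (11776 + 5565) = 40864 + 17341 = 58205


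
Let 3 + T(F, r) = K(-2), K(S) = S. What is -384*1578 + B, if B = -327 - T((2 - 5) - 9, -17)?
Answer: -606274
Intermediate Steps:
T(F, r) = -5 (T(F, r) = -3 - 2 = -5)
B = -322 (B = -327 - 1*(-5) = -327 + 5 = -322)
-384*1578 + B = -384*1578 - 322 = -605952 - 322 = -606274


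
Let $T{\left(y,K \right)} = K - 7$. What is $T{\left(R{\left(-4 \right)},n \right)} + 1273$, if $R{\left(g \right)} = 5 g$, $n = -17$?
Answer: $1249$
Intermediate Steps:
$T{\left(y,K \right)} = -7 + K$ ($T{\left(y,K \right)} = K - 7 = -7 + K$)
$T{\left(R{\left(-4 \right)},n \right)} + 1273 = \left(-7 - 17\right) + 1273 = -24 + 1273 = 1249$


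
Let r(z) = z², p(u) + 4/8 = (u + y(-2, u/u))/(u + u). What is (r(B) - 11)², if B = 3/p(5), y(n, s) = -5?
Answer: 625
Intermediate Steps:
p(u) = -½ + (-5 + u)/(2*u) (p(u) = -½ + (u - 5)/(u + u) = -½ + (-5 + u)/((2*u)) = -½ + (-5 + u)*(1/(2*u)) = -½ + (-5 + u)/(2*u))
B = -6 (B = 3/((-5/2/5)) = 3/((-5/2*⅕)) = 3/(-½) = 3*(-2) = -6)
(r(B) - 11)² = ((-6)² - 11)² = (36 - 11)² = 25² = 625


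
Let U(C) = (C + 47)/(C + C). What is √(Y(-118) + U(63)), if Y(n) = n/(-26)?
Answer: 4*√25207/273 ≈ 2.3263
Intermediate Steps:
U(C) = (47 + C)/(2*C) (U(C) = (47 + C)/((2*C)) = (47 + C)*(1/(2*C)) = (47 + C)/(2*C))
Y(n) = -n/26 (Y(n) = n*(-1/26) = -n/26)
√(Y(-118) + U(63)) = √(-1/26*(-118) + (½)*(47 + 63)/63) = √(59/13 + (½)*(1/63)*110) = √(59/13 + 55/63) = √(4432/819) = 4*√25207/273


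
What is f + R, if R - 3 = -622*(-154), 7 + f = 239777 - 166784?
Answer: 168777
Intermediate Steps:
f = 72986 (f = -7 + (239777 - 166784) = -7 + 72993 = 72986)
R = 95791 (R = 3 - 622*(-154) = 3 + 95788 = 95791)
f + R = 72986 + 95791 = 168777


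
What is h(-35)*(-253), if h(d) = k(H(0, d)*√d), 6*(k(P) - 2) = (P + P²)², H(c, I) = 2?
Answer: -2463208/3 + 70840*I*√35/3 ≈ -8.2107e+5 + 1.397e+5*I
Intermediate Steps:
k(P) = 2 + (P + P²)²/6
h(d) = 2 + 2*d*(1 + 2*√d)²/3 (h(d) = 2 + (2*√d)²*(1 + 2*√d)²/6 = 2 + (4*d)*(1 + 2*√d)²/6 = 2 + 2*d*(1 + 2*√d)²/3)
h(-35)*(-253) = (2 + (⅔)*(-35)*(1 + 2*√(-35))²)*(-253) = (2 + (⅔)*(-35)*(1 + 2*(I*√35))²)*(-253) = (2 + (⅔)*(-35)*(1 + 2*I*√35)²)*(-253) = (2 - 70*(1 + 2*I*√35)²/3)*(-253) = -506 + 17710*(1 + 2*I*√35)²/3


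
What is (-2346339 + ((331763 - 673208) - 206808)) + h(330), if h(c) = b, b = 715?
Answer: -2893877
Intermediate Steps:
h(c) = 715
(-2346339 + ((331763 - 673208) - 206808)) + h(330) = (-2346339 + ((331763 - 673208) - 206808)) + 715 = (-2346339 + (-341445 - 206808)) + 715 = (-2346339 - 548253) + 715 = -2894592 + 715 = -2893877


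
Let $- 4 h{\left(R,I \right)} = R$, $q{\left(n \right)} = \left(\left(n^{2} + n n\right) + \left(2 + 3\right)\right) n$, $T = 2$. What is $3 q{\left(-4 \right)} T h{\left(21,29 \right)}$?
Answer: $4662$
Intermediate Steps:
$q{\left(n \right)} = n \left(5 + 2 n^{2}\right)$ ($q{\left(n \right)} = \left(\left(n^{2} + n^{2}\right) + 5\right) n = \left(2 n^{2} + 5\right) n = \left(5 + 2 n^{2}\right) n = n \left(5 + 2 n^{2}\right)$)
$h{\left(R,I \right)} = - \frac{R}{4}$
$3 q{\left(-4 \right)} T h{\left(21,29 \right)} = 3 \left(- 4 \left(5 + 2 \left(-4\right)^{2}\right)\right) 2 \left(\left(- \frac{1}{4}\right) 21\right) = 3 \left(- 4 \left(5 + 2 \cdot 16\right)\right) 2 \left(- \frac{21}{4}\right) = 3 \left(- 4 \left(5 + 32\right)\right) 2 \left(- \frac{21}{4}\right) = 3 \left(\left(-4\right) 37\right) 2 \left(- \frac{21}{4}\right) = 3 \left(-148\right) 2 \left(- \frac{21}{4}\right) = \left(-444\right) 2 \left(- \frac{21}{4}\right) = \left(-888\right) \left(- \frac{21}{4}\right) = 4662$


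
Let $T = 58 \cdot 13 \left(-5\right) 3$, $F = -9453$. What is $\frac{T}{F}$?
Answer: $\frac{3770}{3151} \approx 1.1964$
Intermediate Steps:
$T = -11310$ ($T = 58 \left(\left(-65\right) 3\right) = 58 \left(-195\right) = -11310$)
$\frac{T}{F} = - \frac{11310}{-9453} = \left(-11310\right) \left(- \frac{1}{9453}\right) = \frac{3770}{3151}$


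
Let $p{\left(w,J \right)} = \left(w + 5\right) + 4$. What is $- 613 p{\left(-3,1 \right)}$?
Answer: $-3678$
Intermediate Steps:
$p{\left(w,J \right)} = 9 + w$ ($p{\left(w,J \right)} = \left(5 + w\right) + 4 = 9 + w$)
$- 613 p{\left(-3,1 \right)} = - 613 \left(9 - 3\right) = \left(-613\right) 6 = -3678$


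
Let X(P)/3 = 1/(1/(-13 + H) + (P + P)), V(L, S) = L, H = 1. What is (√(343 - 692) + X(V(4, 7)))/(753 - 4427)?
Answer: -18/174515 - I*√349/3674 ≈ -0.00010314 - 0.0050848*I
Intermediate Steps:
X(P) = 3/(-1/12 + 2*P) (X(P) = 3/(1/(-13 + 1) + (P + P)) = 3/(1/(-12) + 2*P) = 3/(-1/12 + 2*P))
(√(343 - 692) + X(V(4, 7)))/(753 - 4427) = (√(343 - 692) + 36/(-1 + 24*4))/(753 - 4427) = (√(-349) + 36/(-1 + 96))/(-3674) = (I*√349 + 36/95)*(-1/3674) = (36/95 + I*√349)*(-1/3674) = -18/174515 - I*√349/3674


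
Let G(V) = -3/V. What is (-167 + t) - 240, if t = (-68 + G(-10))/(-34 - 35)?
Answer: -280153/690 ≈ -406.02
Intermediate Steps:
t = 677/690 (t = (-68 - 3/(-10))/(-34 - 35) = (-68 - 3*(-⅒))/(-69) = (-68 + 3/10)*(-1/69) = -677/10*(-1/69) = 677/690 ≈ 0.98116)
(-167 + t) - 240 = (-167 + 677/690) - 240 = -114553/690 - 240 = -280153/690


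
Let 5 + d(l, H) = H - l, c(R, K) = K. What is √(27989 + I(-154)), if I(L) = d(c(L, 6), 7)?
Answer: √27985 ≈ 167.29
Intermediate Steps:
d(l, H) = -5 + H - l (d(l, H) = -5 + (H - l) = -5 + H - l)
I(L) = -4 (I(L) = -5 + 7 - 1*6 = -5 + 7 - 6 = -4)
√(27989 + I(-154)) = √(27989 - 4) = √27985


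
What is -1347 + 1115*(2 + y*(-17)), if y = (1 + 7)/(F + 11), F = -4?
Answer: -145459/7 ≈ -20780.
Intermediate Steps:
y = 8/7 (y = (1 + 7)/(-4 + 11) = 8/7 ≈ 1.1429)
-1347 + 1115*(2 + y*(-17)) = -1347 + 1115*(2 + (8/7)*(-17)) = -1347 + 1115*(2 - 136/7) = -1347 + 1115*(-122/7) = -1347 - 136030/7 = -145459/7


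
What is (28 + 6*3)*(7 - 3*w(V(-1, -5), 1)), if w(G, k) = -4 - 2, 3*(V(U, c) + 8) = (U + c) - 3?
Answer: 1150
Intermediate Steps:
V(U, c) = -9 + U/3 + c/3 (V(U, c) = -8 + ((U + c) - 3)/3 = -8 + (-3 + U + c)/3 = -8 + (-1 + U/3 + c/3) = -9 + U/3 + c/3)
w(G, k) = -6
(28 + 6*3)*(7 - 3*w(V(-1, -5), 1)) = (28 + 6*3)*(7 - 3*(-6)) = (28 + 18)*(7 + 18) = 46*25 = 1150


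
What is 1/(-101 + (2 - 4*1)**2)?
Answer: -1/97 ≈ -0.010309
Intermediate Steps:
1/(-101 + (2 - 4*1)**2) = 1/(-101 + (2 - 4)**2) = 1/(-101 + (-2)**2) = 1/(-101 + 4) = 1/(-97) = -1/97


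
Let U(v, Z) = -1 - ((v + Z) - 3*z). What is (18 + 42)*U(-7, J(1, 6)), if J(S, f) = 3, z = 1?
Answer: 360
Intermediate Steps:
U(v, Z) = 2 - Z - v (U(v, Z) = -1 - ((v + Z) - 3*1) = -1 - ((Z + v) - 3) = -1 - (-3 + Z + v) = -1 + (3 - Z - v) = 2 - Z - v)
(18 + 42)*U(-7, J(1, 6)) = (18 + 42)*(2 - 1*3 - 1*(-7)) = 60*(2 - 3 + 7) = 60*6 = 360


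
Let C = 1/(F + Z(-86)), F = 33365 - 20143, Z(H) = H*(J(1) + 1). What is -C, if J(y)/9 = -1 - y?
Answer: -1/14684 ≈ -6.8101e-5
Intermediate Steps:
J(y) = -9 - 9*y (J(y) = 9*(-1 - y) = -9 - 9*y)
Z(H) = -17*H (Z(H) = H*((-9 - 9*1) + 1) = H*((-9 - 9) + 1) = H*(-18 + 1) = H*(-17) = -17*H)
F = 13222
C = 1/14684 (C = 1/(13222 - 17*(-86)) = 1/(13222 + 1462) = 1/14684 ≈ 6.8101e-5)
-C = -1*1/14684 = -1/14684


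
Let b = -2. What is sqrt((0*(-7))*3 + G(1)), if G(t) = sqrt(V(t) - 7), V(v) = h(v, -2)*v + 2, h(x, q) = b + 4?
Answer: 3**(1/4)*sqrt(I) ≈ 0.9306 + 0.9306*I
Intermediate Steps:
h(x, q) = 2 (h(x, q) = -2 + 4 = 2)
V(v) = 2 + 2*v (V(v) = 2*v + 2 = 2 + 2*v)
G(t) = sqrt(-5 + 2*t) (G(t) = sqrt((2 + 2*t) - 7) = sqrt(-5 + 2*t))
sqrt((0*(-7))*3 + G(1)) = sqrt((0*(-7))*3 + sqrt(-5 + 2*1)) = sqrt(0*3 + sqrt(-5 + 2)) = sqrt(0 + sqrt(-3)) = sqrt(0 + I*sqrt(3)) = sqrt(I*sqrt(3)) = 3**(1/4)*sqrt(I)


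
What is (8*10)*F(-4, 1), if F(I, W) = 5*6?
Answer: 2400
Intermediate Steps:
F(I, W) = 30
(8*10)*F(-4, 1) = (8*10)*30 = 80*30 = 2400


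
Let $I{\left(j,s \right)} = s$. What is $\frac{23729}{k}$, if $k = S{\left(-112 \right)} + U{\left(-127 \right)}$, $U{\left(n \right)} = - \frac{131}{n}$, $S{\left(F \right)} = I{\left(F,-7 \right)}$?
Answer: $- \frac{3013583}{758} \approx -3975.7$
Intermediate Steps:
$S{\left(F \right)} = -7$
$k = - \frac{758}{127}$ ($k = -7 - \frac{131}{-127} = -7 - - \frac{131}{127} = -7 + \frac{131}{127} = - \frac{758}{127} \approx -5.9685$)
$\frac{23729}{k} = \frac{23729}{- \frac{758}{127}} = 23729 \left(- \frac{127}{758}\right) = - \frac{3013583}{758}$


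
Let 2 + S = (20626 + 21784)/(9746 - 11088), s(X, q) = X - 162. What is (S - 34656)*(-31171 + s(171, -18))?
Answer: 725349242126/671 ≈ 1.0810e+9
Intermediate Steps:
s(X, q) = -162 + X
S = -22547/671 (S = -2 + (20626 + 21784)/(9746 - 11088) = -2 + 42410/(-1342) = -2 + 42410*(-1/1342) = -2 - 21205/671 = -22547/671 ≈ -33.602)
(S - 34656)*(-31171 + s(171, -18)) = (-22547/671 - 34656)*(-31171 + (-162 + 171)) = -23276723*(-31171 + 9)/671 = -23276723/671*(-31162) = 725349242126/671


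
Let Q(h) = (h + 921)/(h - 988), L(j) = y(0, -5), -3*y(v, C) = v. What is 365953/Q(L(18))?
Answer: -361561564/921 ≈ -3.9258e+5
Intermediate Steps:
y(v, C) = -v/3
L(j) = 0 (L(j) = -1/3*0 = 0)
Q(h) = (921 + h)/(-988 + h)
365953/Q(L(18)) = 365953/(((921 + 0)/(-988 + 0))) = 365953/((921/(-988))) = 365953/((-1/988*921)) = 365953/(-921/988) = 365953*(-988/921) = -361561564/921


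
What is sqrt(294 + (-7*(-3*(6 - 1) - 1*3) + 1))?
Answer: sqrt(421) ≈ 20.518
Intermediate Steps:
sqrt(294 + (-7*(-3*(6 - 1) - 1*3) + 1)) = sqrt(294 + (-7*(-3*5 - 3) + 1)) = sqrt(294 + (-7*(-15 - 3) + 1)) = sqrt(294 + (-7*(-18) + 1)) = sqrt(294 + (126 + 1)) = sqrt(294 + 127) = sqrt(421)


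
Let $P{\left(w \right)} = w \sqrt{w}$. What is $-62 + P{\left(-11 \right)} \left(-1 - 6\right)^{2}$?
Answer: $-62 - 539 i \sqrt{11} \approx -62.0 - 1787.7 i$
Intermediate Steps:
$P{\left(w \right)} = w^{\frac{3}{2}}$
$-62 + P{\left(-11 \right)} \left(-1 - 6\right)^{2} = -62 + \left(-11\right)^{\frac{3}{2}} \left(-1 - 6\right)^{2} = -62 + - 11 i \sqrt{11} \left(-7\right)^{2} = -62 + - 11 i \sqrt{11} \cdot 49 = -62 - 539 i \sqrt{11}$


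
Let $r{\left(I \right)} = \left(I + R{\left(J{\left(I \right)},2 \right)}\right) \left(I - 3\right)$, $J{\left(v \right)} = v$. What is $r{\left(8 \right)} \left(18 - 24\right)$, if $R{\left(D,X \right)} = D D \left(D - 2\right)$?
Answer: $-11760$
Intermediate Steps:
$R{\left(D,X \right)} = D^{2} \left(-2 + D\right)$
$r{\left(I \right)} = \left(-3 + I\right) \left(I + I^{2} \left(-2 + I\right)\right)$ ($r{\left(I \right)} = \left(I + I^{2} \left(-2 + I\right)\right) \left(I - 3\right) = \left(I + I^{2} \left(-2 + I\right)\right) \left(-3 + I\right) = \left(-3 + I\right) \left(I + I^{2} \left(-2 + I\right)\right)$)
$r{\left(8 \right)} \left(18 - 24\right) = 8 \left(-3 + 8^{3} - 5 \cdot 8^{2} + 7 \cdot 8\right) \left(18 - 24\right) = 8 \left(-3 + 512 - 320 + 56\right) \left(-6\right) = 8 \cdot 245 \left(-6\right) = 1960 \left(-6\right) = -11760$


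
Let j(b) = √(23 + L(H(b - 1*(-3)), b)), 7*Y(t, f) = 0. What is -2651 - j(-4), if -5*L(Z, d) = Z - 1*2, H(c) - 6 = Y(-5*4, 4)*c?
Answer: -2651 - √555/5 ≈ -2655.7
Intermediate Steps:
Y(t, f) = 0 (Y(t, f) = (⅐)*0 = 0)
H(c) = 6 (H(c) = 6 + 0*c = 6 + 0 = 6)
L(Z, d) = ⅖ - Z/5 (L(Z, d) = -(Z - 1*2)/5 = -(Z - 2)/5 = -(-2 + Z)/5 = ⅖ - Z/5)
j(b) = √555/5 (j(b) = √(23 + (⅖ - ⅕*6)) = √(23 + (⅖ - 6/5)) = √(23 - ⅘) = √(111/5) = √555/5)
-2651 - j(-4) = -2651 - √555/5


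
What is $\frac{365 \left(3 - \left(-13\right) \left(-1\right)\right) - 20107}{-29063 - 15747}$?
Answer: $\frac{23757}{44810} \approx 0.53017$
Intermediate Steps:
$\frac{365 \left(3 - \left(-13\right) \left(-1\right)\right) - 20107}{-29063 - 15747} = \frac{365 \left(3 - 13\right) - 20107}{-44810} = \left(365 \left(3 - 13\right) - 20107\right) \left(- \frac{1}{44810}\right) = \left(365 \left(-10\right) - 20107\right) \left(- \frac{1}{44810}\right) = \left(-3650 - 20107\right) \left(- \frac{1}{44810}\right) = \left(-23757\right) \left(- \frac{1}{44810}\right) = \frac{23757}{44810}$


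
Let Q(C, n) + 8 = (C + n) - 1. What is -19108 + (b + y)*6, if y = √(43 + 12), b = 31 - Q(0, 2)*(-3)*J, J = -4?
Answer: -18418 + 6*√55 ≈ -18374.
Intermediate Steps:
Q(C, n) = -9 + C + n (Q(C, n) = -8 + ((C + n) - 1) = -8 + (-1 + C + n) = -9 + C + n)
b = 115 (b = 31 - (-9 + 0 + 2)*(-3)*(-4) = 31 - (-7*(-3))*(-4) = 31 - 21*(-4) = 31 - 1*(-84) = 31 + 84 = 115)
y = √55 ≈ 7.4162
-19108 + (b + y)*6 = -19108 + (115 + √55)*6 = -19108 + (690 + 6*√55) = -18418 + 6*√55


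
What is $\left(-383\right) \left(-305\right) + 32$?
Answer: $116847$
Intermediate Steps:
$\left(-383\right) \left(-305\right) + 32 = 116815 + 32 = 116847$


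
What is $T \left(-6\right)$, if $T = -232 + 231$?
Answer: $6$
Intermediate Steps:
$T = -1$
$T \left(-6\right) = \left(-1\right) \left(-6\right) = 6$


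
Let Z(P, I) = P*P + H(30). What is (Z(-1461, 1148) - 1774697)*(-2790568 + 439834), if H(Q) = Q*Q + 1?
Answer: -847968522150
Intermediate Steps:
H(Q) = 1 + Q**2 (H(Q) = Q**2 + 1 = 1 + Q**2)
Z(P, I) = 901 + P**2 (Z(P, I) = P*P + (1 + 30**2) = P**2 + (1 + 900) = P**2 + 901 = 901 + P**2)
(Z(-1461, 1148) - 1774697)*(-2790568 + 439834) = ((901 + (-1461)**2) - 1774697)*(-2790568 + 439834) = ((901 + 2134521) - 1774697)*(-2350734) = (2135422 - 1774697)*(-2350734) = 360725*(-2350734) = -847968522150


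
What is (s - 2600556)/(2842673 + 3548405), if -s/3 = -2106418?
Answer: 1859349/3195539 ≈ 0.58186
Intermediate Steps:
s = 6319254 (s = -3*(-2106418) = 6319254)
(s - 2600556)/(2842673 + 3548405) = (6319254 - 2600556)/(2842673 + 3548405) = 3718698/6391078 = 3718698*(1/6391078) = 1859349/3195539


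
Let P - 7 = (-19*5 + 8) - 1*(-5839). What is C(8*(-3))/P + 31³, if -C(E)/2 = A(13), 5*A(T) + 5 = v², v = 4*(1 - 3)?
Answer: 857831727/28795 ≈ 29791.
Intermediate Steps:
v = -8 (v = 4*(-2) = -8)
A(T) = 59/5 (A(T) = -1 + (⅕)*(-8)² = -1 + (⅕)*64 = -1 + 64/5 = 59/5)
C(E) = -118/5 (C(E) = -2*59/5 = -118/5)
P = 5759 (P = 7 + ((-19*5 + 8) - 1*(-5839)) = 7 + ((-95 + 8) + 5839) = 7 + (-87 + 5839) = 7 + 5752 = 5759)
C(8*(-3))/P + 31³ = -118/5/5759 + 31³ = -118/5*1/5759 + 29791 = -118/28795 + 29791 = 857831727/28795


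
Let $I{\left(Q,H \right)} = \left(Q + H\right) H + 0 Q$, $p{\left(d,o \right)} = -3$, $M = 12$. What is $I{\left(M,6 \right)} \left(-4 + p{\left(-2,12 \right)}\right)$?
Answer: $-756$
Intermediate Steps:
$I{\left(Q,H \right)} = H \left(H + Q\right)$ ($I{\left(Q,H \right)} = \left(H + Q\right) H + 0 = H \left(H + Q\right) + 0 = H \left(H + Q\right)$)
$I{\left(M,6 \right)} \left(-4 + p{\left(-2,12 \right)}\right) = 6 \left(6 + 12\right) \left(-4 - 3\right) = 6 \cdot 18 \left(-7\right) = 108 \left(-7\right) = -756$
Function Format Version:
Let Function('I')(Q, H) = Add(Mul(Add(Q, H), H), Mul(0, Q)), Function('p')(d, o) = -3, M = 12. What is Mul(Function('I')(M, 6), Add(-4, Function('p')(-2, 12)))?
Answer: -756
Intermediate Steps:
Function('I')(Q, H) = Mul(H, Add(H, Q)) (Function('I')(Q, H) = Add(Mul(Add(H, Q), H), 0) = Add(Mul(H, Add(H, Q)), 0) = Mul(H, Add(H, Q)))
Mul(Function('I')(M, 6), Add(-4, Function('p')(-2, 12))) = Mul(Mul(6, Add(6, 12)), Add(-4, -3)) = Mul(Mul(6, 18), -7) = Mul(108, -7) = -756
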